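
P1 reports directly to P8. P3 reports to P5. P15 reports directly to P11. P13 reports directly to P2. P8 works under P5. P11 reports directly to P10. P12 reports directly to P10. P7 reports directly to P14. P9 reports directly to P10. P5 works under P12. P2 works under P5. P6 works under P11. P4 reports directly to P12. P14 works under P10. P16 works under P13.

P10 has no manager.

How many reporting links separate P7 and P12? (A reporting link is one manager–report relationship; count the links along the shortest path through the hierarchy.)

P7 is 2 levels below P10, and P12 is 1 level below P10 (their lowest common manager). The shortest path runs up from P7 to P10 and back down to P12: 2 + 1 = 3 links.

3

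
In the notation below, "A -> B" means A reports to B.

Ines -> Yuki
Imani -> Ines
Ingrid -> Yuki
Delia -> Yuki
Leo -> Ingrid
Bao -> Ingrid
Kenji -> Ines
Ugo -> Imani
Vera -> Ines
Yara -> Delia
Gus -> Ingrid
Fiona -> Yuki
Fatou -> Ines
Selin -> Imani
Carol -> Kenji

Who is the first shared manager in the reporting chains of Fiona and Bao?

Yuki

Fiona's chain of managers is Yuki. Bao's chain of managers is Ingrid, Yuki. The first manager that appears in both chains is Yuki.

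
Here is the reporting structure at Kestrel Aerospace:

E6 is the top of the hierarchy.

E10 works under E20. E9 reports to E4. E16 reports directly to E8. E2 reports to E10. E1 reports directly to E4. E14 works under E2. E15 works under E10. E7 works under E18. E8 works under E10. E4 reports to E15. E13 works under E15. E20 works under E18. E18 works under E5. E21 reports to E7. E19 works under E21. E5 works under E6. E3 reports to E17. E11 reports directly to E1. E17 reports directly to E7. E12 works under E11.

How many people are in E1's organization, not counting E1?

E1 directly manages E11. Under E11: E12 (1). That's 2 in total.

2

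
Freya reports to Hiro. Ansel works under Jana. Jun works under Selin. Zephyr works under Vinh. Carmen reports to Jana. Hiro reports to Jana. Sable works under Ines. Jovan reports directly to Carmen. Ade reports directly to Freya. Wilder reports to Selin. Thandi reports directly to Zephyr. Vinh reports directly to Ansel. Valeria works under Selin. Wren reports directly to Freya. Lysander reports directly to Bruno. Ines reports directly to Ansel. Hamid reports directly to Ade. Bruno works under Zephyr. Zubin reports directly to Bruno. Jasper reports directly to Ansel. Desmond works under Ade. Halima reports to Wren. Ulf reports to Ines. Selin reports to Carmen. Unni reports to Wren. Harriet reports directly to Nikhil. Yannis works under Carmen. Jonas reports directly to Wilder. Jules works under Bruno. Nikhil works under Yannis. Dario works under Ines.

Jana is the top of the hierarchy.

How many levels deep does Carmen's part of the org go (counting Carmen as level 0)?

The longest chain under Carmen runs Carmen → Yannis → Nikhil → Harriet, which is 3 levels below Carmen.

3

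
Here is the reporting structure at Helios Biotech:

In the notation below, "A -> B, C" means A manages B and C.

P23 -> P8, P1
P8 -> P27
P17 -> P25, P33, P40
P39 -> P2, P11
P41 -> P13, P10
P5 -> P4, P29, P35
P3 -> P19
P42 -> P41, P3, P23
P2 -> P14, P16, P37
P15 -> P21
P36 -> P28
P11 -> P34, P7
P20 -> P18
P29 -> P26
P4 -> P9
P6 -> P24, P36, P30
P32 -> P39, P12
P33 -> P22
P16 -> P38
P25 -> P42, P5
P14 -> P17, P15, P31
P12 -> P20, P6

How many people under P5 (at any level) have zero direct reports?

3

The people in P5's organization with no one reporting to them are P35, P26, P9. That is 3.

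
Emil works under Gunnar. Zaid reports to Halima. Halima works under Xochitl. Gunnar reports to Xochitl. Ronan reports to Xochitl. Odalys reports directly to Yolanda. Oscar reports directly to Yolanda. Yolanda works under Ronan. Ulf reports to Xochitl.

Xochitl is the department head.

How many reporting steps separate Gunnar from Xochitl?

Chain from Gunnar up to Xochitl: Gunnar → Xochitl. That is 1 step up, so Gunnar is 1 level below Xochitl.

1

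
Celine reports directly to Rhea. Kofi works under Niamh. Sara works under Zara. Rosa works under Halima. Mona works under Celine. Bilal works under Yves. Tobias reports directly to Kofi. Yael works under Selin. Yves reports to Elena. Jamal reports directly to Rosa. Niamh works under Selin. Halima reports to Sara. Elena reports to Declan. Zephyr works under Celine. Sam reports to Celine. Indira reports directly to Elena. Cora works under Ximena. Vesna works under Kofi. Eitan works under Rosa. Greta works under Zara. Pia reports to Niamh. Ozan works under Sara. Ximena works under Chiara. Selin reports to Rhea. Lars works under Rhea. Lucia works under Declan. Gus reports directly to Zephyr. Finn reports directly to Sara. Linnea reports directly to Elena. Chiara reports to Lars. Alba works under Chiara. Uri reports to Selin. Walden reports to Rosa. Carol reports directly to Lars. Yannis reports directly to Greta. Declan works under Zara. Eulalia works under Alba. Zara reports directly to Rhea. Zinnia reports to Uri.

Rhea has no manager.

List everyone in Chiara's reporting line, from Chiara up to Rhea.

Chiara -> Lars -> Rhea

Chiara reports to Lars. Lars reports to Rhea. Rhea is at the top.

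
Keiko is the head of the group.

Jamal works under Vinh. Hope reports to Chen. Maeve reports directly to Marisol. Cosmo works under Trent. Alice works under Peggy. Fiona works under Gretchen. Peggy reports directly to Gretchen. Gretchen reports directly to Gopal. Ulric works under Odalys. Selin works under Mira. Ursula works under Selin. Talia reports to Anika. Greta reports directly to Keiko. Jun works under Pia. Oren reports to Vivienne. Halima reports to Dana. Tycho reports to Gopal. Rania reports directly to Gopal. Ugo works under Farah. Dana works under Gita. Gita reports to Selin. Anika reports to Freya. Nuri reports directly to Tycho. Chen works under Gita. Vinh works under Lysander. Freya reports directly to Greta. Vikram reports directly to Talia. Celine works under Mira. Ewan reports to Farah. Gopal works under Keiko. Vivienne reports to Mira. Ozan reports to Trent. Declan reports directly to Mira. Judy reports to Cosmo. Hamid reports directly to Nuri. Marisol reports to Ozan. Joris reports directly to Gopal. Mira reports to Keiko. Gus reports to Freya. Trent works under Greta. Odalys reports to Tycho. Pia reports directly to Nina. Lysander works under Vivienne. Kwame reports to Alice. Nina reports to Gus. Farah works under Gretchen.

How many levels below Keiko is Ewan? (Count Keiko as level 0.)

Chain from Ewan up to Keiko: Ewan → Farah → Gretchen → Gopal → Keiko. That is 4 steps up, so Ewan is 4 levels below Keiko.

4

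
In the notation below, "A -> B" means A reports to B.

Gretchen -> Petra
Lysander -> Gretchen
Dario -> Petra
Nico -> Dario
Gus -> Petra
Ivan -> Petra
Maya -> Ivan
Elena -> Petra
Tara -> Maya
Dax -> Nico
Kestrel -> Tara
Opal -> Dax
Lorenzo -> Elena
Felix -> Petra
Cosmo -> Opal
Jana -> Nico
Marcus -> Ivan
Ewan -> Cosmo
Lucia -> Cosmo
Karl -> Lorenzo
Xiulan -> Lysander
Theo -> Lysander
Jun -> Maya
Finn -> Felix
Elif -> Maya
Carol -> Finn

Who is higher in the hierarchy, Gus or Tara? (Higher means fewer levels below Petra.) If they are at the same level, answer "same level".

Gus is 1 level below Petra; Tara is 3. Gus is higher.

Gus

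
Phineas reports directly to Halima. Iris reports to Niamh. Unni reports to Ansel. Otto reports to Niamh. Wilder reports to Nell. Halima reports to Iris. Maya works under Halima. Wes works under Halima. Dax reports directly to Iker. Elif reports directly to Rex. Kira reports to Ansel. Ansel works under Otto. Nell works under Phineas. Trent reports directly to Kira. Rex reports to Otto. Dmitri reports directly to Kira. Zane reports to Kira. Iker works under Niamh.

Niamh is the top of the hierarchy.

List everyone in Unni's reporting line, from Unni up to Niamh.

Unni reports to Ansel. Ansel reports to Otto. Otto reports to Niamh. Niamh is at the top.

Unni -> Ansel -> Otto -> Niamh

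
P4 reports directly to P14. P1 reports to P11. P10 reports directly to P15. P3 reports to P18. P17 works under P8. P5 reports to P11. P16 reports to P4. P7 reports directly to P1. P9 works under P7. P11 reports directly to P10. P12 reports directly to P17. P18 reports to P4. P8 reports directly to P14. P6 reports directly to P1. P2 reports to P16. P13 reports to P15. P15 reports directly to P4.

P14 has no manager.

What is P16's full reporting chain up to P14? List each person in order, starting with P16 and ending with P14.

P16 -> P4 -> P14

P16 reports to P4. P4 reports to P14. P14 is at the top.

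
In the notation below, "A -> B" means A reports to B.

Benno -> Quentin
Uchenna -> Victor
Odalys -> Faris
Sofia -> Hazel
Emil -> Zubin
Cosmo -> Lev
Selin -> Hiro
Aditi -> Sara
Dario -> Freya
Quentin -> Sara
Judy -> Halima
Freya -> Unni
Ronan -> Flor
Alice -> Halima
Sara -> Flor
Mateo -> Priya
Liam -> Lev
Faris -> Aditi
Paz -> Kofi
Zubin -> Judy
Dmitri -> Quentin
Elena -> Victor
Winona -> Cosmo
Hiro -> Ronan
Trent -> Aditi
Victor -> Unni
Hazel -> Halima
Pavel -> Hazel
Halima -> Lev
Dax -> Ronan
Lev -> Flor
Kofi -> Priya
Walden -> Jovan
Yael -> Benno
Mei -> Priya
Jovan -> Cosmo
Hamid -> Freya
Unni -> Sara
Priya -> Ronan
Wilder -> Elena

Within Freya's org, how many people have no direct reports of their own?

2

The people in Freya's organization with no one reporting to them are Hamid, Dario. That is 2.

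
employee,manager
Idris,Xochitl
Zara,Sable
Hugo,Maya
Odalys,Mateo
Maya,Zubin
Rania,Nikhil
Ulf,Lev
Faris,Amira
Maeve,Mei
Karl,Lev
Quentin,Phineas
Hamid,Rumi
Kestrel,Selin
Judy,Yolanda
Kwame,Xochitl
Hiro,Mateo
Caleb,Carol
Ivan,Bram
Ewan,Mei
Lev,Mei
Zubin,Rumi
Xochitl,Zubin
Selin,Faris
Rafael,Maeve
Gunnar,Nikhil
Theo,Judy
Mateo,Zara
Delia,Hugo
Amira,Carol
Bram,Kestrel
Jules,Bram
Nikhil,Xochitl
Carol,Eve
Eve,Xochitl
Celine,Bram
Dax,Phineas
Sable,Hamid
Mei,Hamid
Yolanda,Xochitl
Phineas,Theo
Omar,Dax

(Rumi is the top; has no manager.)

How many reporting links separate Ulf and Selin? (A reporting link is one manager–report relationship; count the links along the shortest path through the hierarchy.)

Ulf is 4 levels below Rumi, and Selin is 7 levels below Rumi (their lowest common manager). The shortest path runs up from Ulf to Rumi and back down to Selin: 4 + 7 = 11 links.

11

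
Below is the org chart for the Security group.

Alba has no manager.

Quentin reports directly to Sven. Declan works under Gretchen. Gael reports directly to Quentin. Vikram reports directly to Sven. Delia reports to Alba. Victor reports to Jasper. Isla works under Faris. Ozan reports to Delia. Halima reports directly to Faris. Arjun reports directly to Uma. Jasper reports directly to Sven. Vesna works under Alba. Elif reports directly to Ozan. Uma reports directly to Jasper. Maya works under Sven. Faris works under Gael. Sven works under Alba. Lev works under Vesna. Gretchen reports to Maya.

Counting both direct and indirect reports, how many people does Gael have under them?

3

Gael directly manages Faris. Under Faris: Halima, Isla (2). That's 3 in total.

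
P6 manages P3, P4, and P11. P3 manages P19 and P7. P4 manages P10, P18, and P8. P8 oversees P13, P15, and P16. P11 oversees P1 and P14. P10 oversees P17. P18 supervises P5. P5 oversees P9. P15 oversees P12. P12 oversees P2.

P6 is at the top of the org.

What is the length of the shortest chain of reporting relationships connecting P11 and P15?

P11 is 1 level below P6, and P15 is 3 levels below P6 (their lowest common manager). The shortest path runs up from P11 to P6 and back down to P15: 1 + 3 = 4 links.

4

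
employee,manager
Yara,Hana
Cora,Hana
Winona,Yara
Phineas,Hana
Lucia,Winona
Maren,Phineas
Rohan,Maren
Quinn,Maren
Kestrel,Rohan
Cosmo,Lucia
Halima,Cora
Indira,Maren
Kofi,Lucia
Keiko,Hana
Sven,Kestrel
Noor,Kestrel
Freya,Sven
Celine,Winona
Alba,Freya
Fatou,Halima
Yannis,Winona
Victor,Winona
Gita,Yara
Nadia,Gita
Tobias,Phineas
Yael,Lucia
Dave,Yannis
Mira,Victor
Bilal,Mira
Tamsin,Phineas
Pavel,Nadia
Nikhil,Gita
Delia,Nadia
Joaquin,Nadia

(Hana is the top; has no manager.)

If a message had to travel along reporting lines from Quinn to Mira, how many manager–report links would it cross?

Quinn is 3 levels below Hana, and Mira is 4 levels below Hana (their lowest common manager). The shortest path runs up from Quinn to Hana and back down to Mira: 3 + 4 = 7 links.

7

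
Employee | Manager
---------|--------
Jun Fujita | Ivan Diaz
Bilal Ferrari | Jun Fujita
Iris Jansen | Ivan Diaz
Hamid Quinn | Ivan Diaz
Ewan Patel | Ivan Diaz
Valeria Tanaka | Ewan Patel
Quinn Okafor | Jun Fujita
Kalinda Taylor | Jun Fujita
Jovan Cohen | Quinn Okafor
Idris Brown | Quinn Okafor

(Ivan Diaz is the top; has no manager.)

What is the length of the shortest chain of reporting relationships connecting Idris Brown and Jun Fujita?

2

Idris Brown is in Jun Fujita's organization: the chain from Idris Brown up to Jun Fujita is Idris Brown → Quinn Okafor → Jun Fujita, which is 2 links.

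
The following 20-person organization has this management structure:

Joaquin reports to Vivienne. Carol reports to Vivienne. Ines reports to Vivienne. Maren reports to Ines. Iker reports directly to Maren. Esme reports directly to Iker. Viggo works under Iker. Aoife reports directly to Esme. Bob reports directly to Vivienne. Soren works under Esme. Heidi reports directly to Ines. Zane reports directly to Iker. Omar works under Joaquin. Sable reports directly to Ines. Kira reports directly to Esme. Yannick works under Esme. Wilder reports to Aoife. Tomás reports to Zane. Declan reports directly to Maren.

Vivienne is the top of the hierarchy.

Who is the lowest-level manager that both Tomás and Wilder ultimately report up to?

Iker

Tomás's chain of managers is Zane, Iker, Maren, Ines, Vivienne. Wilder's chain of managers is Aoife, Esme, Iker, Maren, Ines, Vivienne. The first manager that appears in both chains is Iker.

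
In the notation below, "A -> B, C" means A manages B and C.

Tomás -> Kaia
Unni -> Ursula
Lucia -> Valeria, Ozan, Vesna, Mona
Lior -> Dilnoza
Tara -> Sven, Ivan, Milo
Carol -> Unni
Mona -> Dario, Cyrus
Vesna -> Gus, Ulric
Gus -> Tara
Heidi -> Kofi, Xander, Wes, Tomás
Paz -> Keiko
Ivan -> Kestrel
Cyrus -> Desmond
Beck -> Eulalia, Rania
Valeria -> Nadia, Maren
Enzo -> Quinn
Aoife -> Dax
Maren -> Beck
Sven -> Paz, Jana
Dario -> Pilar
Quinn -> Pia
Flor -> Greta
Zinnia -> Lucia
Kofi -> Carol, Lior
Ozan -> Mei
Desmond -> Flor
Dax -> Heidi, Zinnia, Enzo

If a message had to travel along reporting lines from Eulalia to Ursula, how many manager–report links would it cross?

Eulalia is 6 levels below Dax, and Ursula is 5 levels below Dax (their lowest common manager). The shortest path runs up from Eulalia to Dax and back down to Ursula: 6 + 5 = 11 links.

11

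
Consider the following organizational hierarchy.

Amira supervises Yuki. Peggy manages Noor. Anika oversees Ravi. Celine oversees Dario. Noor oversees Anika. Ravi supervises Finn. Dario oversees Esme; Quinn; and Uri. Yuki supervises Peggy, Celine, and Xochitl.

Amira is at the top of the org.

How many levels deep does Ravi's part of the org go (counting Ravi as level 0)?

The longest chain under Ravi runs Ravi → Finn, which is 1 level below Ravi.

1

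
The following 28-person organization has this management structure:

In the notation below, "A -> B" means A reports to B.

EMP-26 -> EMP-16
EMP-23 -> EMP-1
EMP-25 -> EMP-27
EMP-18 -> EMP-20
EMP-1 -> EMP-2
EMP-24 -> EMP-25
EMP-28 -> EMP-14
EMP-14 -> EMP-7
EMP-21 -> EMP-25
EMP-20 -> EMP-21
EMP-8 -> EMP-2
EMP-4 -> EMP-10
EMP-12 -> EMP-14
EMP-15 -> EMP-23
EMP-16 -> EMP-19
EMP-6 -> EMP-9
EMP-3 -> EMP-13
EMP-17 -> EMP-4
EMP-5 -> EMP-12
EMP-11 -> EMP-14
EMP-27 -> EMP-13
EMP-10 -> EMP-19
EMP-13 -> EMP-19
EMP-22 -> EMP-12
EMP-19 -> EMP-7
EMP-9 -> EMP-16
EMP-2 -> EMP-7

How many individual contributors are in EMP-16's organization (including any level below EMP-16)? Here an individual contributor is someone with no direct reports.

2

The people in EMP-16's organization with no one reporting to them are EMP-6, EMP-26. That is 2.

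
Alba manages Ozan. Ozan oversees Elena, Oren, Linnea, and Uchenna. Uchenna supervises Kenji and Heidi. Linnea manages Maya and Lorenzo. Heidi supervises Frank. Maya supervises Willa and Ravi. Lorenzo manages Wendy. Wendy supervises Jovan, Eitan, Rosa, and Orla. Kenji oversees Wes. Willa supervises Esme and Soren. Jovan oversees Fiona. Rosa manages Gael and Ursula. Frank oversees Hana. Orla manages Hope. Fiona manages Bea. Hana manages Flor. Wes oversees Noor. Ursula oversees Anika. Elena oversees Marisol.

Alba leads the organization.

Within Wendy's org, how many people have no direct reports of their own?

The people in Wendy's organization with no one reporting to them are Hope, Anika, Gael, Eitan, Bea. That is 5.

5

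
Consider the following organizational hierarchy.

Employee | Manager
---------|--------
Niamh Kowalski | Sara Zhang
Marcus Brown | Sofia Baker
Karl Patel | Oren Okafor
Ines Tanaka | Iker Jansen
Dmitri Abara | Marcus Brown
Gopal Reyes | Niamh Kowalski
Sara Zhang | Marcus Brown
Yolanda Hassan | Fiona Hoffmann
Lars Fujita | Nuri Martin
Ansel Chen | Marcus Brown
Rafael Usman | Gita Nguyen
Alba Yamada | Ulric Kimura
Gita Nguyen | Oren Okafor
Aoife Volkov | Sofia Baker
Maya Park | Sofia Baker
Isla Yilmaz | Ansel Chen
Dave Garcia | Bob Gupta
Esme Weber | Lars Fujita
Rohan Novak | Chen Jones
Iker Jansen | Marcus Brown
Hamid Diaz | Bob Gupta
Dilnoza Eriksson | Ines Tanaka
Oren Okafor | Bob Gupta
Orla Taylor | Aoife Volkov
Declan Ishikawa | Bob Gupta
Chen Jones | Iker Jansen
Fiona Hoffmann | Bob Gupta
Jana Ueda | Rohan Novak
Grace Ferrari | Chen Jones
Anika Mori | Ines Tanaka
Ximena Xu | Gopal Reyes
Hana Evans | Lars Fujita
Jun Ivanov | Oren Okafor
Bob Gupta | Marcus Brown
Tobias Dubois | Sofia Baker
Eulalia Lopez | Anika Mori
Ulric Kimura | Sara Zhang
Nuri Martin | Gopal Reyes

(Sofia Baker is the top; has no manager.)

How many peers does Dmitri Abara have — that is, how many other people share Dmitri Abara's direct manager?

Dmitri Abara reports to Marcus Brown. Marcus Brown's other direct reports are Bob Gupta, Iker Jansen, Ansel Chen, Sara Zhang — 4 peers.

4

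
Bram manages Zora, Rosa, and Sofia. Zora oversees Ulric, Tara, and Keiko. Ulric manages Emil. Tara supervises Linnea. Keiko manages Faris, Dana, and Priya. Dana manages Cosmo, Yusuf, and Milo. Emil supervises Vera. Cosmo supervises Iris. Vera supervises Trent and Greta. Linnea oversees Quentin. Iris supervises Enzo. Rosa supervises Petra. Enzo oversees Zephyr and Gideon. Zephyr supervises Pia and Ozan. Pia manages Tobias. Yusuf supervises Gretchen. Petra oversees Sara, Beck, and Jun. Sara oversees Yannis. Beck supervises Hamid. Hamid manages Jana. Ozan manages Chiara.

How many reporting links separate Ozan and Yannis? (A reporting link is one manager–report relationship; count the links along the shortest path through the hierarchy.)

12

Ozan is 8 levels below Bram, and Yannis is 4 levels below Bram (their lowest common manager). The shortest path runs up from Ozan to Bram and back down to Yannis: 8 + 4 = 12 links.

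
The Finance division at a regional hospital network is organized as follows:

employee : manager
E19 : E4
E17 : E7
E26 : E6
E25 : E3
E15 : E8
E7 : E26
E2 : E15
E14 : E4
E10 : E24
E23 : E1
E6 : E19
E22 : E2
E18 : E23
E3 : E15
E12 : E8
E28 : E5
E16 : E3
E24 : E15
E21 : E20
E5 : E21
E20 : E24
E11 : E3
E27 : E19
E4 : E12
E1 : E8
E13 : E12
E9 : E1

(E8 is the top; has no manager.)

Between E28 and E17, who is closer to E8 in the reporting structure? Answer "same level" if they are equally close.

E28

E28 is 6 levels below E8; E17 is 7. E28 is higher.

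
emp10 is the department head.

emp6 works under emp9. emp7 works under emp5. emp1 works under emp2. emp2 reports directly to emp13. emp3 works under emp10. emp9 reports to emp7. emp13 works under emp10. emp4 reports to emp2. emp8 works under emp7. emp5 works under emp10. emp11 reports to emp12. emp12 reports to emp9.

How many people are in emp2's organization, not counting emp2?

emp2 directly manages emp4, emp1. emp4 has no reports. emp1 has no reports. So emp2's organization is 2 direct reports plus everyone under them: 1 + 1 = 2.

2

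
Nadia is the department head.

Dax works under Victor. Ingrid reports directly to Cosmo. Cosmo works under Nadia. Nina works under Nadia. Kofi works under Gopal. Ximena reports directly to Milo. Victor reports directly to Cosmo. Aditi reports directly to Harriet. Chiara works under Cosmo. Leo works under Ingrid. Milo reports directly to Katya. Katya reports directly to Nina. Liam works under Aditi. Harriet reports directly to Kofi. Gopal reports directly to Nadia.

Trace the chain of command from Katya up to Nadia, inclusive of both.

Katya -> Nina -> Nadia

Katya reports to Nina. Nina reports to Nadia. Nadia is at the top.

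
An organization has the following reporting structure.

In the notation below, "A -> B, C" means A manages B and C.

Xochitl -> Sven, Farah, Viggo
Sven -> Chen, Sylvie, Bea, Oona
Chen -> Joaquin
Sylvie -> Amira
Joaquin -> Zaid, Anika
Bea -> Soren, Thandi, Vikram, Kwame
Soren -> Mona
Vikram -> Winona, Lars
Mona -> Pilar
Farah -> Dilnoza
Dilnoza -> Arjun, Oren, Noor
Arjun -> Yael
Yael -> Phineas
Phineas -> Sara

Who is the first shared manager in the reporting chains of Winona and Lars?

Vikram

Winona's chain of managers is Vikram, Bea, Sven, Xochitl. Lars's chain of managers is Vikram, Bea, Sven, Xochitl. The first manager that appears in both chains is Vikram.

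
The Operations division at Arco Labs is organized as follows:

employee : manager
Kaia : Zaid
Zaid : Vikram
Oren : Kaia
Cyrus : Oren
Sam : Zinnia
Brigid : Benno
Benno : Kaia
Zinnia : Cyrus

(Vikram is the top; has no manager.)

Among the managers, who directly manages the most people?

Kaia

Direct-report counts: Vikram has 1; Zaid has 1; Kaia has 2; Oren has 1; Cyrus has 1; Zinnia has 1; Benno has 1. The largest is 2, held by Kaia.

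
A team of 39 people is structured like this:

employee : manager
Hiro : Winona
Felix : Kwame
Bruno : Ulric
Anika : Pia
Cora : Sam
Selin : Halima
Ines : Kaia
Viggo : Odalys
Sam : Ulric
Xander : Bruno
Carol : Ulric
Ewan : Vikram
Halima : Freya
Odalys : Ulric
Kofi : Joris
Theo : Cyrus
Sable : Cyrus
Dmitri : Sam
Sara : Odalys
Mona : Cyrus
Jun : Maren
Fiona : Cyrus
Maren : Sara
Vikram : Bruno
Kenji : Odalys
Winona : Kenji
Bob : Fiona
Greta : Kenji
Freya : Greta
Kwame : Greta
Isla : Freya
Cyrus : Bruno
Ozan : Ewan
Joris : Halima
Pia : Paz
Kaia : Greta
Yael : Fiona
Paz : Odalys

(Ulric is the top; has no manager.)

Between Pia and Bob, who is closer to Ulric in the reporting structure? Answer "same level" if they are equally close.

Pia

Pia is 3 levels below Ulric; Bob is 4. Pia is higher.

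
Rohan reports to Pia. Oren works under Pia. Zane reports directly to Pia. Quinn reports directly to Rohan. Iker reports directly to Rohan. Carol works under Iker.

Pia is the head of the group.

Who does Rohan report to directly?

Pia

Rohan reports directly to Pia.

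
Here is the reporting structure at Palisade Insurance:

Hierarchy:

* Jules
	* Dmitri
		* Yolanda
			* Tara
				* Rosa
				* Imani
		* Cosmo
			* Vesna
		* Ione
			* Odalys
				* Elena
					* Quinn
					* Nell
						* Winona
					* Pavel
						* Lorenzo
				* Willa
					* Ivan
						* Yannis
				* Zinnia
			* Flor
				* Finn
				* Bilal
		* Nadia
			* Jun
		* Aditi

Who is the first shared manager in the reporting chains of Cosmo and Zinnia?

Dmitri

Cosmo's chain of managers is Dmitri, Jules. Zinnia's chain of managers is Odalys, Ione, Dmitri, Jules. The first manager that appears in both chains is Dmitri.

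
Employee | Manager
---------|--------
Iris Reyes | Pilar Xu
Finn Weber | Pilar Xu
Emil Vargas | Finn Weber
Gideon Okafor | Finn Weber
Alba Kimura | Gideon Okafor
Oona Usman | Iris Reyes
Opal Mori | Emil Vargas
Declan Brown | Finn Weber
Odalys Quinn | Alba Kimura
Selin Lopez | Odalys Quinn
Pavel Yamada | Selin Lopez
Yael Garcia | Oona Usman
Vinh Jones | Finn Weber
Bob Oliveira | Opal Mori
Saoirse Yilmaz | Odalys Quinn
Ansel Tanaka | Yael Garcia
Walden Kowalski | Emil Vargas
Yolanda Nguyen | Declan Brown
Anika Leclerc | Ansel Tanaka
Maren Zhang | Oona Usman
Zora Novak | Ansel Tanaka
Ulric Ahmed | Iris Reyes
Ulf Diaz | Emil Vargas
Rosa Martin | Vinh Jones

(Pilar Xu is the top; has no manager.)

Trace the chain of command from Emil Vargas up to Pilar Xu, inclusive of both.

Emil Vargas -> Finn Weber -> Pilar Xu

Emil Vargas reports to Finn Weber. Finn Weber reports to Pilar Xu. Pilar Xu is at the top.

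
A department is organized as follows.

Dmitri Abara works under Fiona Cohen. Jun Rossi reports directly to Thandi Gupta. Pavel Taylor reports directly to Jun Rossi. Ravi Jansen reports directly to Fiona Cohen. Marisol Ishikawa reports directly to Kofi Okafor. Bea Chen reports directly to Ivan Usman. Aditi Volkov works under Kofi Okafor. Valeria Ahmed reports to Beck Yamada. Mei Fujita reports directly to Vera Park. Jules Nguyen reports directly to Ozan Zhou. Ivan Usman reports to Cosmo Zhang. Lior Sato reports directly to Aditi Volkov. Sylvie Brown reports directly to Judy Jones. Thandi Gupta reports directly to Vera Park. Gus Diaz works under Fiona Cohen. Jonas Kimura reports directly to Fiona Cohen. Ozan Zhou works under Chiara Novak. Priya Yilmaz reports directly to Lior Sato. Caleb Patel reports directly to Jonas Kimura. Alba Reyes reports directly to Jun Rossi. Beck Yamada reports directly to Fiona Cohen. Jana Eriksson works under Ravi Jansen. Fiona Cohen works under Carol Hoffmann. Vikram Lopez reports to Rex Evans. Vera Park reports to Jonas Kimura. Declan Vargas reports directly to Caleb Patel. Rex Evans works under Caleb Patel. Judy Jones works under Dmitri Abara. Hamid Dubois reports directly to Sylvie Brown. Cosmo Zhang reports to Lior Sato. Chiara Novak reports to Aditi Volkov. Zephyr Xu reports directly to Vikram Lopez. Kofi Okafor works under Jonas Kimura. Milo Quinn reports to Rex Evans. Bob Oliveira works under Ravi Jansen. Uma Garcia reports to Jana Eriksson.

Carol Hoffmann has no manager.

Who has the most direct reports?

Direct-report counts: Carol Hoffmann has 1; Fiona Cohen has 5; Dmitri Abara has 1; Judy Jones has 1; Sylvie Brown has 1; Ravi Jansen has 2; Jana Eriksson has 1; Beck Yamada has 1; Jonas Kimura has 3; Vera Park has 2; Thandi Gupta has 1; Jun Rossi has 2; Caleb Patel has 2; Rex Evans has 2; Vikram Lopez has 1; Kofi Okafor has 2; Aditi Volkov has 2; Lior Sato has 2; Cosmo Zhang has 1; Ivan Usman has 1; Chiara Novak has 1; Ozan Zhou has 1. The largest is 5, held by Fiona Cohen.

Fiona Cohen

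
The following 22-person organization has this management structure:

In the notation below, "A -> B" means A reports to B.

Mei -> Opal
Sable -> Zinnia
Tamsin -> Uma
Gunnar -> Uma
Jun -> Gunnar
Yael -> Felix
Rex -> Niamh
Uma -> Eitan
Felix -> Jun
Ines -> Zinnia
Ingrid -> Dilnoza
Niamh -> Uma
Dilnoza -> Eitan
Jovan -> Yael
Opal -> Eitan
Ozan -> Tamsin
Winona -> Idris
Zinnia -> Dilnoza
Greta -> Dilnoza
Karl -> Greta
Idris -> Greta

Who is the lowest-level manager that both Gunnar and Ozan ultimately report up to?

Gunnar's chain of managers is Uma, Eitan. Ozan's chain of managers is Tamsin, Uma, Eitan. The first manager that appears in both chains is Uma.

Uma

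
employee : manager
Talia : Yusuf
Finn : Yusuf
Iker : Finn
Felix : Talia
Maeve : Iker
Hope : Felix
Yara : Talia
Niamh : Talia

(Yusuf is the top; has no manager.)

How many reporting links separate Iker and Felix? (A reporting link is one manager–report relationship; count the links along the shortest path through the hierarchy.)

4

Iker is 2 levels below Yusuf, and Felix is 2 levels below Yusuf (their lowest common manager). The shortest path runs up from Iker to Yusuf and back down to Felix: 2 + 2 = 4 links.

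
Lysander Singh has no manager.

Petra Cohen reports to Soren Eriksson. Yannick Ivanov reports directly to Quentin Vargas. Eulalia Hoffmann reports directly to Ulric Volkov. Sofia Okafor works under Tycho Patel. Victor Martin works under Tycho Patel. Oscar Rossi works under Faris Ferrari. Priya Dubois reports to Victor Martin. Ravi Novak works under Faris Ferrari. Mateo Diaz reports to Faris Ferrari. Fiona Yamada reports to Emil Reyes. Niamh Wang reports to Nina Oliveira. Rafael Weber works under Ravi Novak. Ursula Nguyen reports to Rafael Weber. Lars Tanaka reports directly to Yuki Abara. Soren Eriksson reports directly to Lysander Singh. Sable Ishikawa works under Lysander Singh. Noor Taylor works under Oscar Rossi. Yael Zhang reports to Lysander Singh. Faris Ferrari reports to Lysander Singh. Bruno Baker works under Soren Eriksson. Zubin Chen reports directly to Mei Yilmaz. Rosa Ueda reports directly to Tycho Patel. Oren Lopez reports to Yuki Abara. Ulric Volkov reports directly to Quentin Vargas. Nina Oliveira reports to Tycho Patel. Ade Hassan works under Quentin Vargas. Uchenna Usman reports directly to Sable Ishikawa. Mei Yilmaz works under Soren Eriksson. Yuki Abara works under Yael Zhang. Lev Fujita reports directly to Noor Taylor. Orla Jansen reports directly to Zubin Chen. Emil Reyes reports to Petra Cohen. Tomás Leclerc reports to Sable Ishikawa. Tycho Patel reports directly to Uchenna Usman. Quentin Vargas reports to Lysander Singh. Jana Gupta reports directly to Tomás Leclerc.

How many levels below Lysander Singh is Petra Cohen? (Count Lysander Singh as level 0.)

Chain from Petra Cohen up to Lysander Singh: Petra Cohen → Soren Eriksson → Lysander Singh. That is 2 steps up, so Petra Cohen is 2 levels below Lysander Singh.

2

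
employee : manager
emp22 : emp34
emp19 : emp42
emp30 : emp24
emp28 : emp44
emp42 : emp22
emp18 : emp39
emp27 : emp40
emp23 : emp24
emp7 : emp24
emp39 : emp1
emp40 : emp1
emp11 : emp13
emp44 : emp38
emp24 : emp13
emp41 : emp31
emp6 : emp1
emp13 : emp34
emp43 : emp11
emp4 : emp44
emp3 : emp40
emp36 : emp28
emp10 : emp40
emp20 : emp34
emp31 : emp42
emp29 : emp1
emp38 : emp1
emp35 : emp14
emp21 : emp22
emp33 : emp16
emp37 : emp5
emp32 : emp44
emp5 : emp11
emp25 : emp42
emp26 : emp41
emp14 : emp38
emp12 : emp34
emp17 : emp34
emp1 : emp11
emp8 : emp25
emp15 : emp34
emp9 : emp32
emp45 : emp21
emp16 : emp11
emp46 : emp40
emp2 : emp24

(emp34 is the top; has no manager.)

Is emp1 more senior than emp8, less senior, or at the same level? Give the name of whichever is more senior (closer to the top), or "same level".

emp1

emp1 is 3 levels below emp34; emp8 is 4. emp1 is higher.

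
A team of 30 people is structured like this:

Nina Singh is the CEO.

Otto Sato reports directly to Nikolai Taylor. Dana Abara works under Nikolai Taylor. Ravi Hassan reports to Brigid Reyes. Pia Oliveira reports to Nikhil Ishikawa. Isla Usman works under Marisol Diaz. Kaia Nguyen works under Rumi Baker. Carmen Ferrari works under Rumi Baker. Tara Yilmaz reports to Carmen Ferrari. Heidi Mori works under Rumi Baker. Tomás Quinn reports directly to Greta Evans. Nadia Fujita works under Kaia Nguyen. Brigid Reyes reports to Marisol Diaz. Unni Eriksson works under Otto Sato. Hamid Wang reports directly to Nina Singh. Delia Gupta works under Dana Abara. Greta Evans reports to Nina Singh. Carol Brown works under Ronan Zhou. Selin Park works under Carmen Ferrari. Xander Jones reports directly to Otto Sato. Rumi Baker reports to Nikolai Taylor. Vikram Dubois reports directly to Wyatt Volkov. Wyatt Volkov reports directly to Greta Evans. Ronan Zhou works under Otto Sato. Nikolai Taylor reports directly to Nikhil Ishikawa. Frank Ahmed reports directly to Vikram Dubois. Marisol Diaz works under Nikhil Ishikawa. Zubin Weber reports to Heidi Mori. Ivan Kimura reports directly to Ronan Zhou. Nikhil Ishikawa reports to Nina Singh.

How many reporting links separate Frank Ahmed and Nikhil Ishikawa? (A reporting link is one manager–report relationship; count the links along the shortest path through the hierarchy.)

5

Frank Ahmed is 4 levels below Nina Singh, and Nikhil Ishikawa is 1 level below Nina Singh (their lowest common manager). The shortest path runs up from Frank Ahmed to Nina Singh and back down to Nikhil Ishikawa: 4 + 1 = 5 links.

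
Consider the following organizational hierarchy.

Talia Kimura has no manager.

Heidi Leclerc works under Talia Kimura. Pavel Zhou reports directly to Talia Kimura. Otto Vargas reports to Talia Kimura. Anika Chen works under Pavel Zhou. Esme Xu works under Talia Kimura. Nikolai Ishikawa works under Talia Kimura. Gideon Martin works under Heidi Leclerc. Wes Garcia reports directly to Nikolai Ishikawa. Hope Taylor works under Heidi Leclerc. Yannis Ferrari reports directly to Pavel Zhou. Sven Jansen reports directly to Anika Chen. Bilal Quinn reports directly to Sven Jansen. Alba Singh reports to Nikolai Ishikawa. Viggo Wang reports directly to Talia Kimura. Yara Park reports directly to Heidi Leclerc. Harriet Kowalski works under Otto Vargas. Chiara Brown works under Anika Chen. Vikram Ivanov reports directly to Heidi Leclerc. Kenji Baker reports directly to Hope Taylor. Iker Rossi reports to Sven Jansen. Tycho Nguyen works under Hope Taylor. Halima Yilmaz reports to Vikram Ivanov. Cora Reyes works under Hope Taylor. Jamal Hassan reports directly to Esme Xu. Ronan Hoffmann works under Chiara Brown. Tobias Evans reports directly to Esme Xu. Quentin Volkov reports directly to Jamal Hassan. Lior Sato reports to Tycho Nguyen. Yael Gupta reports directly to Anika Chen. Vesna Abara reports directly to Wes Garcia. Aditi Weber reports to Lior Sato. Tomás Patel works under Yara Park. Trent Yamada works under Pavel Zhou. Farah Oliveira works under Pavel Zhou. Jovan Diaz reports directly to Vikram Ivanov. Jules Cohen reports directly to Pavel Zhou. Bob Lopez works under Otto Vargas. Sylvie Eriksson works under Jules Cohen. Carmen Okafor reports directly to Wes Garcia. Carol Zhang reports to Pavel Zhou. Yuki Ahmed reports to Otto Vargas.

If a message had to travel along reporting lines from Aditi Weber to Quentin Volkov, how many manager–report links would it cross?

8

Aditi Weber is 5 levels below Talia Kimura, and Quentin Volkov is 3 levels below Talia Kimura (their lowest common manager). The shortest path runs up from Aditi Weber to Talia Kimura and back down to Quentin Volkov: 5 + 3 = 8 links.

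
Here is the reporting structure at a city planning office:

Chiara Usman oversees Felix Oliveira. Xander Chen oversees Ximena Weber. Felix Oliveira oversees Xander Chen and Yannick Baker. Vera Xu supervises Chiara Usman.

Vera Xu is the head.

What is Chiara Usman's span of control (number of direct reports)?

Chiara Usman directly manages Felix Oliveira. That is 1 direct report.

1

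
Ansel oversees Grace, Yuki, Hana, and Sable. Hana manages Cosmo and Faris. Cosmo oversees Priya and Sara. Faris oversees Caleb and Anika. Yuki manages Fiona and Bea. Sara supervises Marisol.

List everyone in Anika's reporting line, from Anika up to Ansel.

Anika -> Faris -> Hana -> Ansel

Anika reports to Faris. Faris reports to Hana. Hana reports to Ansel. Ansel is at the top.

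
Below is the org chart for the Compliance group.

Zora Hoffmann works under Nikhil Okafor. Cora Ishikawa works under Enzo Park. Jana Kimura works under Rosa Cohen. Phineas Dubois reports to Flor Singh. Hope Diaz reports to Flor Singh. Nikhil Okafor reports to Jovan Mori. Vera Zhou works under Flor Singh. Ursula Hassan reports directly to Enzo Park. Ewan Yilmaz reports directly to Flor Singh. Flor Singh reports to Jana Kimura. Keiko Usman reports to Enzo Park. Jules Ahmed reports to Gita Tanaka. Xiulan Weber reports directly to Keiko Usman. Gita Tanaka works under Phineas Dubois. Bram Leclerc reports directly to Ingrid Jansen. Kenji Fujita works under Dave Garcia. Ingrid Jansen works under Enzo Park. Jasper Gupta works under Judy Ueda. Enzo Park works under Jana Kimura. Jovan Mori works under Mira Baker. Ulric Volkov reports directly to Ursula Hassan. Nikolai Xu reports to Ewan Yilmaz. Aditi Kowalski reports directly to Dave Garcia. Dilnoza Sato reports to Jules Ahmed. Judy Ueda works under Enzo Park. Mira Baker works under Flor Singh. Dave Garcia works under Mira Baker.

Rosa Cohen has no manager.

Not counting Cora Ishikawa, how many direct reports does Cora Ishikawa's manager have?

Cora Ishikawa reports to Enzo Park. Enzo Park's other direct reports are Ingrid Jansen, Judy Ueda, Keiko Usman, Ursula Hassan — 4 peers.

4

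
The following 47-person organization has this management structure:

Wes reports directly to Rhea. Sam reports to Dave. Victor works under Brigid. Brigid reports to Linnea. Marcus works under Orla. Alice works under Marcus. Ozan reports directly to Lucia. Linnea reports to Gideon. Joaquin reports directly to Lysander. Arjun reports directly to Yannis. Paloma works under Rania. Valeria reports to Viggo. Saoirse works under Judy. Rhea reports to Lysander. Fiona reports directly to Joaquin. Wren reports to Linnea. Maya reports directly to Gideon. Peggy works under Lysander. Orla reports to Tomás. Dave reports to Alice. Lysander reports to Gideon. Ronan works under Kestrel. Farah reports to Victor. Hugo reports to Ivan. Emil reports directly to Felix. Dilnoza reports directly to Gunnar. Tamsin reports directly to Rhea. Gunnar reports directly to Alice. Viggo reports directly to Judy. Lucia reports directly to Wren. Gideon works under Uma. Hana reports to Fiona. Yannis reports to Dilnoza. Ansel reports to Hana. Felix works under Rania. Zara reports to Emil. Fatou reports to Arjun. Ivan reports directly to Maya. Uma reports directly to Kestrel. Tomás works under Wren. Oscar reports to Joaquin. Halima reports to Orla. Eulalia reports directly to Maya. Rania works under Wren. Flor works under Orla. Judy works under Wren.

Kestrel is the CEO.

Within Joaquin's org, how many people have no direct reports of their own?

The people in Joaquin's organization with no one reporting to them are Oscar, Ansel. That is 2.

2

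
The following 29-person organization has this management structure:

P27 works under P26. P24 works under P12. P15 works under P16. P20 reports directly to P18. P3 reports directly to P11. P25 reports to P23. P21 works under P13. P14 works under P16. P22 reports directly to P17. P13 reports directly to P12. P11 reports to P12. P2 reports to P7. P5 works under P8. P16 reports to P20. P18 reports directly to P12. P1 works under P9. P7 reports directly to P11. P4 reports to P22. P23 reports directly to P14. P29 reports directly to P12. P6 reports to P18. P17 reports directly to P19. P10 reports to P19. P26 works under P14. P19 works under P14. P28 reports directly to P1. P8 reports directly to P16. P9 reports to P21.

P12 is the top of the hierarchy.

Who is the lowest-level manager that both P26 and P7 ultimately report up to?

P12

P26's chain of managers is P14, P16, P20, P18, P12. P7's chain of managers is P11, P12. The first manager that appears in both chains is P12.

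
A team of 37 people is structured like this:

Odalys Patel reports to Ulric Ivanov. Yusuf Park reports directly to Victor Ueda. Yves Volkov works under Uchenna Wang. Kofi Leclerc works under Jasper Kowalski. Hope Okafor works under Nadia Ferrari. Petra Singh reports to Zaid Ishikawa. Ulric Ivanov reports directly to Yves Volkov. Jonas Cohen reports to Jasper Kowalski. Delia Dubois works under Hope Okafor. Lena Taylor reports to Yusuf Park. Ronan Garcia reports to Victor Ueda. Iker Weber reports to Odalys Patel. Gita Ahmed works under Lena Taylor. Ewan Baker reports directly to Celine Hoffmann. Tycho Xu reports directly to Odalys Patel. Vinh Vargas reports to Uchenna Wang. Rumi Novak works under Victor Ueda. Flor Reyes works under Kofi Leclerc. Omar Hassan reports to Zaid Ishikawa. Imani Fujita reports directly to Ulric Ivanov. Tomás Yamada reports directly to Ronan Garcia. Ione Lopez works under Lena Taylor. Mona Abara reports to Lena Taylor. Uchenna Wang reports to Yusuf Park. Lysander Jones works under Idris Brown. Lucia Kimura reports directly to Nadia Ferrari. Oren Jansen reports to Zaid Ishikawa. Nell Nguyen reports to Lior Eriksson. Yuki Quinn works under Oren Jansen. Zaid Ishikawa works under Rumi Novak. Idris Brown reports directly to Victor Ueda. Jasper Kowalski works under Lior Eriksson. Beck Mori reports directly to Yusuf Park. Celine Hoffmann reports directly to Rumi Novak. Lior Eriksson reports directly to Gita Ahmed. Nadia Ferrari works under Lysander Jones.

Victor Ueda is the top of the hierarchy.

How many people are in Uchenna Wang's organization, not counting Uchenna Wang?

Uchenna Wang directly manages Yves Volkov, Vinh Vargas. Under Yves Volkov: Ulric Ivanov, Imani Fujita, Odalys Patel, Iker Weber, Tycho Xu (5). Vinh Vargas has no reports. So Uchenna Wang's organization is 2 direct reports plus everyone under them: 6 + 1 = 7.

7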